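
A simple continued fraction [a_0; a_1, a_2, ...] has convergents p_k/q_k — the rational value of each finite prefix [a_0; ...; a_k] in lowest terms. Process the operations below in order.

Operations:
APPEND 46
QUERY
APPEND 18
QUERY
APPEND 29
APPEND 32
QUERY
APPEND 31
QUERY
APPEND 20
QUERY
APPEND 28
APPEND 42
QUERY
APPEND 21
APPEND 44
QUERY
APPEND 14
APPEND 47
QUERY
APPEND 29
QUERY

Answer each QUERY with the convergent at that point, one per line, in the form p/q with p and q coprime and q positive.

APPEND 46: p_0 = 46·1 + 0 = 46, q_0 = 46·0 + 1 = 1 → 46/1
APPEND 18: p_1 = 18·46 + 1 = 829, q_1 = 18·1 + 0 = 18 → 829/18
APPEND 29: p_2 = 29·829 + 46 = 24087, q_2 = 29·18 + 1 = 523 → 24087/523
APPEND 32: p_3 = 32·24087 + 829 = 771613, q_3 = 32·523 + 18 = 16754 → 771613/16754
APPEND 31: p_4 = 31·771613 + 24087 = 23944090, q_4 = 31·16754 + 523 = 519897 → 23944090/519897
APPEND 20: p_5 = 20·23944090 + 771613 = 479653413, q_5 = 20·519897 + 16754 = 10414694 → 479653413/10414694
APPEND 28: p_6 = 28·479653413 + 23944090 = 13454239654, q_6 = 28·10414694 + 519897 = 292131329 → 13454239654/292131329
APPEND 42: p_7 = 42·13454239654 + 479653413 = 565557718881, q_7 = 42·292131329 + 10414694 = 12279930512 → 565557718881/12279930512
APPEND 21: p_8 = 21·565557718881 + 13454239654 = 11890166336155, q_8 = 21·12279930512 + 292131329 = 258170672081 → 11890166336155/258170672081
APPEND 44: p_9 = 44·11890166336155 + 565557718881 = 523732876509701, q_9 = 44·258170672081 + 12279930512 = 11371789502076 → 523732876509701/11371789502076
APPEND 14: p_10 = 14·523732876509701 + 11890166336155 = 7344150437471969, q_10 = 14·11371789502076 + 258170672081 = 159463223701145 → 7344150437471969/159463223701145
APPEND 47: p_11 = 47·7344150437471969 + 523732876509701 = 345698803437692244, q_11 = 47·159463223701145 + 11371789502076 = 7506143303455891 → 345698803437692244/7506143303455891
APPEND 29: p_12 = 29·345698803437692244 + 7344150437471969 = 10032609450130547045, q_12 = 29·7506143303455891 + 159463223701145 = 217837619023921984 → 10032609450130547045/217837619023921984

46/1
829/18
771613/16754
23944090/519897
479653413/10414694
565557718881/12279930512
523732876509701/11371789502076
345698803437692244/7506143303455891
10032609450130547045/217837619023921984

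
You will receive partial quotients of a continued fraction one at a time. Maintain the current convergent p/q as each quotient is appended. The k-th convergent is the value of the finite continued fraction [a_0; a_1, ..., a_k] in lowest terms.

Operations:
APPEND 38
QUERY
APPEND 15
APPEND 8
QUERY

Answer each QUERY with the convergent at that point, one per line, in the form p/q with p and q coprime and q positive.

38/1
4606/121

APPEND 38: p_0 = 38·1 + 0 = 38, q_0 = 38·0 + 1 = 1 → 38/1
APPEND 15: p_1 = 15·38 + 1 = 571, q_1 = 15·1 + 0 = 15 → 571/15
APPEND 8: p_2 = 8·571 + 38 = 4606, q_2 = 8·15 + 1 = 121 → 4606/121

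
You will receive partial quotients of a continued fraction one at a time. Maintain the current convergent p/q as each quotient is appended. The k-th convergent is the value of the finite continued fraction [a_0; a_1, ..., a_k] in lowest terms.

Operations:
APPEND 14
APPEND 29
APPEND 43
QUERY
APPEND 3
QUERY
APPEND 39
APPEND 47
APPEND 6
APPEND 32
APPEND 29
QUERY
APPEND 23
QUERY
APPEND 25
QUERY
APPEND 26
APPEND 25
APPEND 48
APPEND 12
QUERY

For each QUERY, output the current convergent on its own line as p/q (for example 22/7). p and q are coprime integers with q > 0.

17515/1248
52952/3773
550676755666/39237486769
12684533899283/903813763561
317664024237741/22634581575794
119605422223816062470/8522270322326950723

APPEND 14: p_0 = 14·1 + 0 = 14, q_0 = 14·0 + 1 = 1 → 14/1
APPEND 29: p_1 = 29·14 + 1 = 407, q_1 = 29·1 + 0 = 29 → 407/29
APPEND 43: p_2 = 43·407 + 14 = 17515, q_2 = 43·29 + 1 = 1248 → 17515/1248
APPEND 3: p_3 = 3·17515 + 407 = 52952, q_3 = 3·1248 + 29 = 3773 → 52952/3773
APPEND 39: p_4 = 39·52952 + 17515 = 2082643, q_4 = 39·3773 + 1248 = 148395 → 2082643/148395
APPEND 47: p_5 = 47·2082643 + 52952 = 97937173, q_5 = 47·148395 + 3773 = 6978338 → 97937173/6978338
APPEND 6: p_6 = 6·97937173 + 2082643 = 589705681, q_6 = 6·6978338 + 148395 = 42018423 → 589705681/42018423
APPEND 32: p_7 = 32·589705681 + 97937173 = 18968518965, q_7 = 32·42018423 + 6978338 = 1351567874 → 18968518965/1351567874
APPEND 29: p_8 = 29·18968518965 + 589705681 = 550676755666, q_8 = 29·1351567874 + 42018423 = 39237486769 → 550676755666/39237486769
APPEND 23: p_9 = 23·550676755666 + 18968518965 = 12684533899283, q_9 = 23·39237486769 + 1351567874 = 903813763561 → 12684533899283/903813763561
APPEND 25: p_10 = 25·12684533899283 + 550676755666 = 317664024237741, q_10 = 25·903813763561 + 39237486769 = 22634581575794 → 317664024237741/22634581575794
APPEND 26: p_11 = 26·317664024237741 + 12684533899283 = 8271949164080549, q_11 = 26·22634581575794 + 903813763561 = 589402934734205 → 8271949164080549/589402934734205
APPEND 25: p_12 = 25·8271949164080549 + 317664024237741 = 207116393126251466, q_12 = 25·589402934734205 + 22634581575794 = 14757707949930919 → 207116393126251466/14757707949930919
APPEND 48: p_13 = 48·207116393126251466 + 8271949164080549 = 9949858819224150917, q_13 = 48·14757707949930919 + 589402934734205 = 708959384531418317 → 9949858819224150917/708959384531418317
APPEND 12: p_14 = 12·9949858819224150917 + 207116393126251466 = 119605422223816062470, q_14 = 12·708959384531418317 + 14757707949930919 = 8522270322326950723 → 119605422223816062470/8522270322326950723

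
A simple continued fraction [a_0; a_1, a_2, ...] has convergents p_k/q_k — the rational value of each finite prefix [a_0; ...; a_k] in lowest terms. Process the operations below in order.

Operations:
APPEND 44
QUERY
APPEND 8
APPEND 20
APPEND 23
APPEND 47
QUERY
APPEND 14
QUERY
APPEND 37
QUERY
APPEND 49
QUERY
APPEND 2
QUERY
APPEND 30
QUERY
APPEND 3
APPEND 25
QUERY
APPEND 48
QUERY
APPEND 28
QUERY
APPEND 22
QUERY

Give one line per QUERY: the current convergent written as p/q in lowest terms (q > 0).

44/1
7703119/174578
108007411/2447803
4003977326/90743289
196302896385/4448868964
396609770096/8988481217
12094595999265/274103305474
929104540196540/21056563246449
44633698327201811/1011546334227191
1250672657701847248/28344353921607797
27559432167767841267/624587332609598725

APPEND 44: p_0 = 44·1 + 0 = 44, q_0 = 44·0 + 1 = 1 → 44/1
APPEND 8: p_1 = 8·44 + 1 = 353, q_1 = 8·1 + 0 = 8 → 353/8
APPEND 20: p_2 = 20·353 + 44 = 7104, q_2 = 20·8 + 1 = 161 → 7104/161
APPEND 23: p_3 = 23·7104 + 353 = 163745, q_3 = 23·161 + 8 = 3711 → 163745/3711
APPEND 47: p_4 = 47·163745 + 7104 = 7703119, q_4 = 47·3711 + 161 = 174578 → 7703119/174578
APPEND 14: p_5 = 14·7703119 + 163745 = 108007411, q_5 = 14·174578 + 3711 = 2447803 → 108007411/2447803
APPEND 37: p_6 = 37·108007411 + 7703119 = 4003977326, q_6 = 37·2447803 + 174578 = 90743289 → 4003977326/90743289
APPEND 49: p_7 = 49·4003977326 + 108007411 = 196302896385, q_7 = 49·90743289 + 2447803 = 4448868964 → 196302896385/4448868964
APPEND 2: p_8 = 2·196302896385 + 4003977326 = 396609770096, q_8 = 2·4448868964 + 90743289 = 8988481217 → 396609770096/8988481217
APPEND 30: p_9 = 30·396609770096 + 196302896385 = 12094595999265, q_9 = 30·8988481217 + 4448868964 = 274103305474 → 12094595999265/274103305474
APPEND 3: p_10 = 3·12094595999265 + 396609770096 = 36680397767891, q_10 = 3·274103305474 + 8988481217 = 831298397639 → 36680397767891/831298397639
APPEND 25: p_11 = 25·36680397767891 + 12094595999265 = 929104540196540, q_11 = 25·831298397639 + 274103305474 = 21056563246449 → 929104540196540/21056563246449
APPEND 48: p_12 = 48·929104540196540 + 36680397767891 = 44633698327201811, q_12 = 48·21056563246449 + 831298397639 = 1011546334227191 → 44633698327201811/1011546334227191
APPEND 28: p_13 = 28·44633698327201811 + 929104540196540 = 1250672657701847248, q_13 = 28·1011546334227191 + 21056563246449 = 28344353921607797 → 1250672657701847248/28344353921607797
APPEND 22: p_14 = 22·1250672657701847248 + 44633698327201811 = 27559432167767841267, q_14 = 22·28344353921607797 + 1011546334227191 = 624587332609598725 → 27559432167767841267/624587332609598725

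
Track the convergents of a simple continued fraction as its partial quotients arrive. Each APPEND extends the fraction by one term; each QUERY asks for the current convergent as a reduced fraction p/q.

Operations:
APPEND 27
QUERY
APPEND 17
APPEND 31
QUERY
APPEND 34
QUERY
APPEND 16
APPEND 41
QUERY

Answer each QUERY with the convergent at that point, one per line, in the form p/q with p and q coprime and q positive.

27/1
14287/528
486218/17969
320030993/11827281

APPEND 27: p_0 = 27·1 + 0 = 27, q_0 = 27·0 + 1 = 1 → 27/1
APPEND 17: p_1 = 17·27 + 1 = 460, q_1 = 17·1 + 0 = 17 → 460/17
APPEND 31: p_2 = 31·460 + 27 = 14287, q_2 = 31·17 + 1 = 528 → 14287/528
APPEND 34: p_3 = 34·14287 + 460 = 486218, q_3 = 34·528 + 17 = 17969 → 486218/17969
APPEND 16: p_4 = 16·486218 + 14287 = 7793775, q_4 = 16·17969 + 528 = 288032 → 7793775/288032
APPEND 41: p_5 = 41·7793775 + 486218 = 320030993, q_5 = 41·288032 + 17969 = 11827281 → 320030993/11827281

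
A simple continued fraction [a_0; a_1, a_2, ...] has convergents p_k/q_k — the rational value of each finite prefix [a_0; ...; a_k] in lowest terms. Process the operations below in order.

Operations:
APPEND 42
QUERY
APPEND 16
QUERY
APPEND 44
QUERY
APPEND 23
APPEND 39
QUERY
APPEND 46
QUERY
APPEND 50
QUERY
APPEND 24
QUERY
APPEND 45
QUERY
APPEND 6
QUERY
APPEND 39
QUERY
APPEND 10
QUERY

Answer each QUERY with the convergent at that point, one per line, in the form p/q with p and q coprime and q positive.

42/1
673/16
29654/705
26655539/633714
1226837509/29167075
61368530989/1458987464
1474071581245/35044866211
66394589687014/1578477966959
399841609703329/9505912667965
15660217368116845/372309072017594
157002015290871779/3732596632843905

APPEND 42: p_0 = 42·1 + 0 = 42, q_0 = 42·0 + 1 = 1 → 42/1
APPEND 16: p_1 = 16·42 + 1 = 673, q_1 = 16·1 + 0 = 16 → 673/16
APPEND 44: p_2 = 44·673 + 42 = 29654, q_2 = 44·16 + 1 = 705 → 29654/705
APPEND 23: p_3 = 23·29654 + 673 = 682715, q_3 = 23·705 + 16 = 16231 → 682715/16231
APPEND 39: p_4 = 39·682715 + 29654 = 26655539, q_4 = 39·16231 + 705 = 633714 → 26655539/633714
APPEND 46: p_5 = 46·26655539 + 682715 = 1226837509, q_5 = 46·633714 + 16231 = 29167075 → 1226837509/29167075
APPEND 50: p_6 = 50·1226837509 + 26655539 = 61368530989, q_6 = 50·29167075 + 633714 = 1458987464 → 61368530989/1458987464
APPEND 24: p_7 = 24·61368530989 + 1226837509 = 1474071581245, q_7 = 24·1458987464 + 29167075 = 35044866211 → 1474071581245/35044866211
APPEND 45: p_8 = 45·1474071581245 + 61368530989 = 66394589687014, q_8 = 45·35044866211 + 1458987464 = 1578477966959 → 66394589687014/1578477966959
APPEND 6: p_9 = 6·66394589687014 + 1474071581245 = 399841609703329, q_9 = 6·1578477966959 + 35044866211 = 9505912667965 → 399841609703329/9505912667965
APPEND 39: p_10 = 39·399841609703329 + 66394589687014 = 15660217368116845, q_10 = 39·9505912667965 + 1578477966959 = 372309072017594 → 15660217368116845/372309072017594
APPEND 10: p_11 = 10·15660217368116845 + 399841609703329 = 157002015290871779, q_11 = 10·372309072017594 + 9505912667965 = 3732596632843905 → 157002015290871779/3732596632843905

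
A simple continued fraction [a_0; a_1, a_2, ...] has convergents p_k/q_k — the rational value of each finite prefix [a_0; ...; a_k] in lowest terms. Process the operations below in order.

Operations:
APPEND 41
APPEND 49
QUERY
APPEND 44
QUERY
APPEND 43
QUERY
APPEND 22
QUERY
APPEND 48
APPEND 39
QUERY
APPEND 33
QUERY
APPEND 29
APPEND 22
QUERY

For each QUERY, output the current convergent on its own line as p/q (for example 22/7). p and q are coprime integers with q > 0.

2010/49
88481/2157
3806693/92800
83835727/2043757
157172777698/3831576061
5190729585623/126540203149
3320334006322453/80943484485553

APPEND 41: p_0 = 41·1 + 0 = 41, q_0 = 41·0 + 1 = 1 → 41/1
APPEND 49: p_1 = 49·41 + 1 = 2010, q_1 = 49·1 + 0 = 49 → 2010/49
APPEND 44: p_2 = 44·2010 + 41 = 88481, q_2 = 44·49 + 1 = 2157 → 88481/2157
APPEND 43: p_3 = 43·88481 + 2010 = 3806693, q_3 = 43·2157 + 49 = 92800 → 3806693/92800
APPEND 22: p_4 = 22·3806693 + 88481 = 83835727, q_4 = 22·92800 + 2157 = 2043757 → 83835727/2043757
APPEND 48: p_5 = 48·83835727 + 3806693 = 4027921589, q_5 = 48·2043757 + 92800 = 98193136 → 4027921589/98193136
APPEND 39: p_6 = 39·4027921589 + 83835727 = 157172777698, q_6 = 39·98193136 + 2043757 = 3831576061 → 157172777698/3831576061
APPEND 33: p_7 = 33·157172777698 + 4027921589 = 5190729585623, q_7 = 33·3831576061 + 98193136 = 126540203149 → 5190729585623/126540203149
APPEND 29: p_8 = 29·5190729585623 + 157172777698 = 150688330760765, q_8 = 29·126540203149 + 3831576061 = 3673497467382 → 150688330760765/3673497467382
APPEND 22: p_9 = 22·150688330760765 + 5190729585623 = 3320334006322453, q_9 = 22·3673497467382 + 126540203149 = 80943484485553 → 3320334006322453/80943484485553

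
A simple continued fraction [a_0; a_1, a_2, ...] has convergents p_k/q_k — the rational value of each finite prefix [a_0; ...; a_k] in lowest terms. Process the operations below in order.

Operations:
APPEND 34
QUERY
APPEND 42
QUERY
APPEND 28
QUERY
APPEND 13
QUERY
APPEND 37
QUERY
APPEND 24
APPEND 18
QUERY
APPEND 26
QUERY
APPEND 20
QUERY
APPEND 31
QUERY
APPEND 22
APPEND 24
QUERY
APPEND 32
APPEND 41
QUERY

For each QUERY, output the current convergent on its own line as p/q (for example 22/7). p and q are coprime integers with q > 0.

34/1
1429/42
40046/1177
522027/15343
19355045/568868
8390130971/246596018
218608448353/6425164643
4380559098031/128749888878
136015940487314/3997671719861
72057565936141850/2117858337139541
94734450055396825549/2784359175300975953

APPEND 34: p_0 = 34·1 + 0 = 34, q_0 = 34·0 + 1 = 1 → 34/1
APPEND 42: p_1 = 42·34 + 1 = 1429, q_1 = 42·1 + 0 = 42 → 1429/42
APPEND 28: p_2 = 28·1429 + 34 = 40046, q_2 = 28·42 + 1 = 1177 → 40046/1177
APPEND 13: p_3 = 13·40046 + 1429 = 522027, q_3 = 13·1177 + 42 = 15343 → 522027/15343
APPEND 37: p_4 = 37·522027 + 40046 = 19355045, q_4 = 37·15343 + 1177 = 568868 → 19355045/568868
APPEND 24: p_5 = 24·19355045 + 522027 = 465043107, q_5 = 24·568868 + 15343 = 13668175 → 465043107/13668175
APPEND 18: p_6 = 18·465043107 + 19355045 = 8390130971, q_6 = 18·13668175 + 568868 = 246596018 → 8390130971/246596018
APPEND 26: p_7 = 26·8390130971 + 465043107 = 218608448353, q_7 = 26·246596018 + 13668175 = 6425164643 → 218608448353/6425164643
APPEND 20: p_8 = 20·218608448353 + 8390130971 = 4380559098031, q_8 = 20·6425164643 + 246596018 = 128749888878 → 4380559098031/128749888878
APPEND 31: p_9 = 31·4380559098031 + 218608448353 = 136015940487314, q_9 = 31·128749888878 + 6425164643 = 3997671719861 → 136015940487314/3997671719861
APPEND 22: p_10 = 22·136015940487314 + 4380559098031 = 2996731249818939, q_10 = 22·3997671719861 + 128749888878 = 88077527725820 → 2996731249818939/88077527725820
APPEND 24: p_11 = 24·2996731249818939 + 136015940487314 = 72057565936141850, q_11 = 24·88077527725820 + 3997671719861 = 2117858337139541 → 72057565936141850/2117858337139541
APPEND 32: p_12 = 32·72057565936141850 + 2996731249818939 = 2308838841206358139, q_12 = 32·2117858337139541 + 88077527725820 = 67859544316191132 → 2308838841206358139/67859544316191132
APPEND 41: p_13 = 41·2308838841206358139 + 72057565936141850 = 94734450055396825549, q_13 = 41·67859544316191132 + 2117858337139541 = 2784359175300975953 → 94734450055396825549/2784359175300975953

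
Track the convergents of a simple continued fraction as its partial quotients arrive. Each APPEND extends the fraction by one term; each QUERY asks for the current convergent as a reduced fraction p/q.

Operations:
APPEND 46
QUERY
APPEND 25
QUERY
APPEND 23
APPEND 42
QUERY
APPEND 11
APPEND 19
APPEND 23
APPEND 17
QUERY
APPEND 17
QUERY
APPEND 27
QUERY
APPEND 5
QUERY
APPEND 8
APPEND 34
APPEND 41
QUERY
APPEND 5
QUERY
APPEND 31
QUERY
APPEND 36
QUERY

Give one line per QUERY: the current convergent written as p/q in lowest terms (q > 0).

46/1
1151/25
1114949/24217
92189061478/2002371859
1572623128557/34157808388
42553013532517/924263198335
214337690791142/4655473800063
2460157928429442757/53435309196182988
12360750634193301129/268478915277075529
385643427588421777756/8376281682785524387
13895524143817377300345/301814619495555953461

APPEND 46: p_0 = 46·1 + 0 = 46, q_0 = 46·0 + 1 = 1 → 46/1
APPEND 25: p_1 = 25·46 + 1 = 1151, q_1 = 25·1 + 0 = 25 → 1151/25
APPEND 23: p_2 = 23·1151 + 46 = 26519, q_2 = 23·25 + 1 = 576 → 26519/576
APPEND 42: p_3 = 42·26519 + 1151 = 1114949, q_3 = 42·576 + 25 = 24217 → 1114949/24217
APPEND 11: p_4 = 11·1114949 + 26519 = 12290958, q_4 = 11·24217 + 576 = 266963 → 12290958/266963
APPEND 19: p_5 = 19·12290958 + 1114949 = 234643151, q_5 = 19·266963 + 24217 = 5096514 → 234643151/5096514
APPEND 23: p_6 = 23·234643151 + 12290958 = 5409083431, q_6 = 23·5096514 + 266963 = 117486785 → 5409083431/117486785
APPEND 17: p_7 = 17·5409083431 + 234643151 = 92189061478, q_7 = 17·117486785 + 5096514 = 2002371859 → 92189061478/2002371859
APPEND 17: p_8 = 17·92189061478 + 5409083431 = 1572623128557, q_8 = 17·2002371859 + 117486785 = 34157808388 → 1572623128557/34157808388
APPEND 27: p_9 = 27·1572623128557 + 92189061478 = 42553013532517, q_9 = 27·34157808388 + 2002371859 = 924263198335 → 42553013532517/924263198335
APPEND 5: p_10 = 5·42553013532517 + 1572623128557 = 214337690791142, q_10 = 5·924263198335 + 34157808388 = 4655473800063 → 214337690791142/4655473800063
APPEND 8: p_11 = 8·214337690791142 + 42553013532517 = 1757254539861653, q_11 = 8·4655473800063 + 924263198335 = 38168053598839 → 1757254539861653/38168053598839
APPEND 34: p_12 = 34·1757254539861653 + 214337690791142 = 59960992046087344, q_12 = 34·38168053598839 + 4655473800063 = 1302369296160589 → 59960992046087344/1302369296160589
APPEND 41: p_13 = 41·59960992046087344 + 1757254539861653 = 2460157928429442757, q_13 = 41·1302369296160589 + 38168053598839 = 53435309196182988 → 2460157928429442757/53435309196182988
APPEND 5: p_14 = 5·2460157928429442757 + 59960992046087344 = 12360750634193301129, q_14 = 5·53435309196182988 + 1302369296160589 = 268478915277075529 → 12360750634193301129/268478915277075529
APPEND 31: p_15 = 31·12360750634193301129 + 2460157928429442757 = 385643427588421777756, q_15 = 31·268478915277075529 + 53435309196182988 = 8376281682785524387 → 385643427588421777756/8376281682785524387
APPEND 36: p_16 = 36·385643427588421777756 + 12360750634193301129 = 13895524143817377300345, q_16 = 36·8376281682785524387 + 268478915277075529 = 301814619495555953461 → 13895524143817377300345/301814619495555953461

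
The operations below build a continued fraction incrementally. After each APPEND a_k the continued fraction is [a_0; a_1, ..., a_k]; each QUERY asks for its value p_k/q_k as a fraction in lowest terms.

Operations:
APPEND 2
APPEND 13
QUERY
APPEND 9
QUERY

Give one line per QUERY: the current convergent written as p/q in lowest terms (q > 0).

27/13
245/118

APPEND 2: p_0 = 2·1 + 0 = 2, q_0 = 2·0 + 1 = 1 → 2/1
APPEND 13: p_1 = 13·2 + 1 = 27, q_1 = 13·1 + 0 = 13 → 27/13
APPEND 9: p_2 = 9·27 + 2 = 245, q_2 = 9·13 + 1 = 118 → 245/118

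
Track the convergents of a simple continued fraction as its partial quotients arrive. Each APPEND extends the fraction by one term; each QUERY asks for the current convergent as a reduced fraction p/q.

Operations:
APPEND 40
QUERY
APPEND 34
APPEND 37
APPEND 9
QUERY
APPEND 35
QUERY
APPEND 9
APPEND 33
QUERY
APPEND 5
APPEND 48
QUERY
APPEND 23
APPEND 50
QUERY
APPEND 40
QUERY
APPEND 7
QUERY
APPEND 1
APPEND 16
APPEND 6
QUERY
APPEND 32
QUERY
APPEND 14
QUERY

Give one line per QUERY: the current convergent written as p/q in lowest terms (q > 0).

40/1
454934/11365
15973087/399034
4774992748/119287177
1157695462684/28921137865
1333708436372134/33318231610415
53374988469703549/1333395050626051
374958627724296977/9367083585992772
43798112537163832884/1094148929267982463
1408767897676070957681/35193340478347332756
19766548680002157240418/493800915626130641047

APPEND 40: p_0 = 40·1 + 0 = 40, q_0 = 40·0 + 1 = 1 → 40/1
APPEND 34: p_1 = 34·40 + 1 = 1361, q_1 = 34·1 + 0 = 34 → 1361/34
APPEND 37: p_2 = 37·1361 + 40 = 50397, q_2 = 37·34 + 1 = 1259 → 50397/1259
APPEND 9: p_3 = 9·50397 + 1361 = 454934, q_3 = 9·1259 + 34 = 11365 → 454934/11365
APPEND 35: p_4 = 35·454934 + 50397 = 15973087, q_4 = 35·11365 + 1259 = 399034 → 15973087/399034
APPEND 9: p_5 = 9·15973087 + 454934 = 144212717, q_5 = 9·399034 + 11365 = 3602671 → 144212717/3602671
APPEND 33: p_6 = 33·144212717 + 15973087 = 4774992748, q_6 = 33·3602671 + 399034 = 119287177 → 4774992748/119287177
APPEND 5: p_7 = 5·4774992748 + 144212717 = 24019176457, q_7 = 5·119287177 + 3602671 = 600038556 → 24019176457/600038556
APPEND 48: p_8 = 48·24019176457 + 4774992748 = 1157695462684, q_8 = 48·600038556 + 119287177 = 28921137865 → 1157695462684/28921137865
APPEND 23: p_9 = 23·1157695462684 + 24019176457 = 26651014818189, q_9 = 23·28921137865 + 600038556 = 665786209451 → 26651014818189/665786209451
APPEND 50: p_10 = 50·26651014818189 + 1157695462684 = 1333708436372134, q_10 = 50·665786209451 + 28921137865 = 33318231610415 → 1333708436372134/33318231610415
APPEND 40: p_11 = 40·1333708436372134 + 26651014818189 = 53374988469703549, q_11 = 40·33318231610415 + 665786209451 = 1333395050626051 → 53374988469703549/1333395050626051
APPEND 7: p_12 = 7·53374988469703549 + 1333708436372134 = 374958627724296977, q_12 = 7·1333395050626051 + 33318231610415 = 9367083585992772 → 374958627724296977/9367083585992772
APPEND 1: p_13 = 1·374958627724296977 + 53374988469703549 = 428333616194000526, q_13 = 1·9367083585992772 + 1333395050626051 = 10700478636618823 → 428333616194000526/10700478636618823
APPEND 16: p_14 = 16·428333616194000526 + 374958627724296977 = 7228296486828305393, q_14 = 16·10700478636618823 + 9367083585992772 = 180574741771893940 → 7228296486828305393/180574741771893940
APPEND 6: p_15 = 6·7228296486828305393 + 428333616194000526 = 43798112537163832884, q_15 = 6·180574741771893940 + 10700478636618823 = 1094148929267982463 → 43798112537163832884/1094148929267982463
APPEND 32: p_16 = 32·43798112537163832884 + 7228296486828305393 = 1408767897676070957681, q_16 = 32·1094148929267982463 + 180574741771893940 = 35193340478347332756 → 1408767897676070957681/35193340478347332756
APPEND 14: p_17 = 14·1408767897676070957681 + 43798112537163832884 = 19766548680002157240418, q_17 = 14·35193340478347332756 + 1094148929267982463 = 493800915626130641047 → 19766548680002157240418/493800915626130641047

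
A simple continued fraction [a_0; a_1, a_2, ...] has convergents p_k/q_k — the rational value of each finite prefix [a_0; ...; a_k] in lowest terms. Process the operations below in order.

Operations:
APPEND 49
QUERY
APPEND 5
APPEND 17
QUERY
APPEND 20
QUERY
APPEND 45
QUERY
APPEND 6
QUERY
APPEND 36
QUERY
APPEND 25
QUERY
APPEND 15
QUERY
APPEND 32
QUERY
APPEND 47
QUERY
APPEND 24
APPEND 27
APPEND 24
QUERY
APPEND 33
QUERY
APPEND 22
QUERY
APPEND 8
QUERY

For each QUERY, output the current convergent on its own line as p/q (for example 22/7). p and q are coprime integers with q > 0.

APPEND 49: p_0 = 49·1 + 0 = 49, q_0 = 49·0 + 1 = 1 → 49/1
APPEND 5: p_1 = 5·49 + 1 = 246, q_1 = 5·1 + 0 = 5 → 246/5
APPEND 17: p_2 = 17·246 + 49 = 4231, q_2 = 17·5 + 1 = 86 → 4231/86
APPEND 20: p_3 = 20·4231 + 246 = 84866, q_3 = 20·86 + 5 = 1725 → 84866/1725
APPEND 45: p_4 = 45·84866 + 4231 = 3823201, q_4 = 45·1725 + 86 = 77711 → 3823201/77711
APPEND 6: p_5 = 6·3823201 + 84866 = 23024072, q_5 = 6·77711 + 1725 = 467991 → 23024072/467991
APPEND 36: p_6 = 36·23024072 + 3823201 = 832689793, q_6 = 36·467991 + 77711 = 16925387 → 832689793/16925387
APPEND 25: p_7 = 25·832689793 + 23024072 = 20840268897, q_7 = 25·16925387 + 467991 = 423602666 → 20840268897/423602666
APPEND 15: p_8 = 15·20840268897 + 832689793 = 313436723248, q_8 = 15·423602666 + 16925387 = 6370965377 → 313436723248/6370965377
APPEND 32: p_9 = 32·313436723248 + 20840268897 = 10050815412833, q_9 = 32·6370965377 + 423602666 = 204294494730 → 10050815412833/204294494730
APPEND 47: p_10 = 47·10050815412833 + 313436723248 = 472701761126399, q_10 = 47·204294494730 + 6370965377 = 9608212217687 → 472701761126399/9608212217687
APPEND 24: p_11 = 24·472701761126399 + 10050815412833 = 11354893082446409, q_11 = 24·9608212217687 + 204294494730 = 230801387719218 → 11354893082446409/230801387719218
APPEND 27: p_12 = 27·11354893082446409 + 472701761126399 = 307054814987179442, q_12 = 27·230801387719218 + 9608212217687 = 6241245680636573 → 307054814987179442/6241245680636573
APPEND 24: p_13 = 24·307054814987179442 + 11354893082446409 = 7380670452774753017, q_13 = 24·6241245680636573 + 230801387719218 = 150020697722996970 → 7380670452774753017/150020697722996970
APPEND 33: p_14 = 33·7380670452774753017 + 307054814987179442 = 243869179756554029003, q_14 = 33·150020697722996970 + 6241245680636573 = 4956924270539536583 → 243869179756554029003/4956924270539536583
APPEND 22: p_15 = 22·243869179756554029003 + 7380670452774753017 = 5372502625096963391083, q_15 = 22·4956924270539536583 + 150020697722996970 = 109202354649592801796 → 5372502625096963391083/109202354649592801796
APPEND 8: p_16 = 8·5372502625096963391083 + 243869179756554029003 = 43223890180532261157667, q_16 = 8·109202354649592801796 + 4956924270539536583 = 878575761467281950951 → 43223890180532261157667/878575761467281950951

49/1
4231/86
84866/1725
3823201/77711
23024072/467991
832689793/16925387
20840268897/423602666
313436723248/6370965377
10050815412833/204294494730
472701761126399/9608212217687
7380670452774753017/150020697722996970
243869179756554029003/4956924270539536583
5372502625096963391083/109202354649592801796
43223890180532261157667/878575761467281950951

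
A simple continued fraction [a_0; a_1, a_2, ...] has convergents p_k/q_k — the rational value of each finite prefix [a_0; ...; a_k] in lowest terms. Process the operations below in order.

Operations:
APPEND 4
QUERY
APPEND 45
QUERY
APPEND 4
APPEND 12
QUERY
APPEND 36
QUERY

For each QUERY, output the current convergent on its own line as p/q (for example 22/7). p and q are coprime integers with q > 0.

APPEND 4: p_0 = 4·1 + 0 = 4, q_0 = 4·0 + 1 = 1 → 4/1
APPEND 45: p_1 = 45·4 + 1 = 181, q_1 = 45·1 + 0 = 45 → 181/45
APPEND 4: p_2 = 4·181 + 4 = 728, q_2 = 4·45 + 1 = 181 → 728/181
APPEND 12: p_3 = 12·728 + 181 = 8917, q_3 = 12·181 + 45 = 2217 → 8917/2217
APPEND 36: p_4 = 36·8917 + 728 = 321740, q_4 = 36·2217 + 181 = 79993 → 321740/79993

4/1
181/45
8917/2217
321740/79993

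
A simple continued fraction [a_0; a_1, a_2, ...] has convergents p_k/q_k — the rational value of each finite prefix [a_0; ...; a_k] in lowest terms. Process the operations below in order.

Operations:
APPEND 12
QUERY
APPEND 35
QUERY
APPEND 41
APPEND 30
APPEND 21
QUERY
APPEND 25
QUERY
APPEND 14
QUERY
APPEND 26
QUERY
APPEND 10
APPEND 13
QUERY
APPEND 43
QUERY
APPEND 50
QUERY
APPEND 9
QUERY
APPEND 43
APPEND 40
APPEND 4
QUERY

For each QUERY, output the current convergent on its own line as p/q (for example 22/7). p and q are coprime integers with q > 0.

12/1
421/35
10908104/906851
273221211/22714390
3836005058/318908311
100009352719/8314330476
13151093271943/1093323100399
566500940225797/47096355530228
28338198104561793/2355911099611799
255610283881281934/21250296252036419
1775174886340474405491/147580103824893774052

APPEND 12: p_0 = 12·1 + 0 = 12, q_0 = 12·0 + 1 = 1 → 12/1
APPEND 35: p_1 = 35·12 + 1 = 421, q_1 = 35·1 + 0 = 35 → 421/35
APPEND 41: p_2 = 41·421 + 12 = 17273, q_2 = 41·35 + 1 = 1436 → 17273/1436
APPEND 30: p_3 = 30·17273 + 421 = 518611, q_3 = 30·1436 + 35 = 43115 → 518611/43115
APPEND 21: p_4 = 21·518611 + 17273 = 10908104, q_4 = 21·43115 + 1436 = 906851 → 10908104/906851
APPEND 25: p_5 = 25·10908104 + 518611 = 273221211, q_5 = 25·906851 + 43115 = 22714390 → 273221211/22714390
APPEND 14: p_6 = 14·273221211 + 10908104 = 3836005058, q_6 = 14·22714390 + 906851 = 318908311 → 3836005058/318908311
APPEND 26: p_7 = 26·3836005058 + 273221211 = 100009352719, q_7 = 26·318908311 + 22714390 = 8314330476 → 100009352719/8314330476
APPEND 10: p_8 = 10·100009352719 + 3836005058 = 1003929532248, q_8 = 10·8314330476 + 318908311 = 83462213071 → 1003929532248/83462213071
APPEND 13: p_9 = 13·1003929532248 + 100009352719 = 13151093271943, q_9 = 13·83462213071 + 8314330476 = 1093323100399 → 13151093271943/1093323100399
APPEND 43: p_10 = 43·13151093271943 + 1003929532248 = 566500940225797, q_10 = 43·1093323100399 + 83462213071 = 47096355530228 → 566500940225797/47096355530228
APPEND 50: p_11 = 50·566500940225797 + 13151093271943 = 28338198104561793, q_11 = 50·47096355530228 + 1093323100399 = 2355911099611799 → 28338198104561793/2355911099611799
APPEND 9: p_12 = 9·28338198104561793 + 566500940225797 = 255610283881281934, q_12 = 9·2355911099611799 + 47096355530228 = 21250296252036419 → 255610283881281934/21250296252036419
APPEND 43: p_13 = 43·255610283881281934 + 28338198104561793 = 11019580404999684955, q_13 = 43·21250296252036419 + 2355911099611799 = 916118649937177816 → 11019580404999684955/916118649937177816
APPEND 40: p_14 = 40·11019580404999684955 + 255610283881281934 = 441038826483868680134, q_14 = 40·916118649937177816 + 21250296252036419 = 36665996293739149059 → 441038826483868680134/36665996293739149059
APPEND 4: p_15 = 4·441038826483868680134 + 11019580404999684955 = 1775174886340474405491, q_15 = 4·36665996293739149059 + 916118649937177816 = 147580103824893774052 → 1775174886340474405491/147580103824893774052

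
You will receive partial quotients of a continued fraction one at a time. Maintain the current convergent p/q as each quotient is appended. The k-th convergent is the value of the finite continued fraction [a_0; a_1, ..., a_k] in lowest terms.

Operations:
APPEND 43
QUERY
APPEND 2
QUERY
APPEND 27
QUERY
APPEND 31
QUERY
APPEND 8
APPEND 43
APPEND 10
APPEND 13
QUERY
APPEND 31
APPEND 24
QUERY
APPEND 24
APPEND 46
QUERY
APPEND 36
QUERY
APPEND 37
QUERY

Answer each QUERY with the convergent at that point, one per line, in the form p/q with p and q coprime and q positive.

43/1
87/2
2392/55
74239/1707
3376457693/77635923
2521646967221/57980998899
2791246583922467/64179985229099
100545501476360013/2311873424861264
3722974801209242948/85603496705095867

APPEND 43: p_0 = 43·1 + 0 = 43, q_0 = 43·0 + 1 = 1 → 43/1
APPEND 2: p_1 = 2·43 + 1 = 87, q_1 = 2·1 + 0 = 2 → 87/2
APPEND 27: p_2 = 27·87 + 43 = 2392, q_2 = 27·2 + 1 = 55 → 2392/55
APPEND 31: p_3 = 31·2392 + 87 = 74239, q_3 = 31·55 + 2 = 1707 → 74239/1707
APPEND 8: p_4 = 8·74239 + 2392 = 596304, q_4 = 8·1707 + 55 = 13711 → 596304/13711
APPEND 43: p_5 = 43·596304 + 74239 = 25715311, q_5 = 43·13711 + 1707 = 591280 → 25715311/591280
APPEND 10: p_6 = 10·25715311 + 596304 = 257749414, q_6 = 10·591280 + 13711 = 5926511 → 257749414/5926511
APPEND 13: p_7 = 13·257749414 + 25715311 = 3376457693, q_7 = 13·5926511 + 591280 = 77635923 → 3376457693/77635923
APPEND 31: p_8 = 31·3376457693 + 257749414 = 104927937897, q_8 = 31·77635923 + 5926511 = 2412640124 → 104927937897/2412640124
APPEND 24: p_9 = 24·104927937897 + 3376457693 = 2521646967221, q_9 = 24·2412640124 + 77635923 = 57980998899 → 2521646967221/57980998899
APPEND 24: p_10 = 24·2521646967221 + 104927937897 = 60624455151201, q_10 = 24·57980998899 + 2412640124 = 1393956613700 → 60624455151201/1393956613700
APPEND 46: p_11 = 46·60624455151201 + 2521646967221 = 2791246583922467, q_11 = 46·1393956613700 + 57980998899 = 64179985229099 → 2791246583922467/64179985229099
APPEND 36: p_12 = 36·2791246583922467 + 60624455151201 = 100545501476360013, q_12 = 36·64179985229099 + 1393956613700 = 2311873424861264 → 100545501476360013/2311873424861264
APPEND 37: p_13 = 37·100545501476360013 + 2791246583922467 = 3722974801209242948, q_13 = 37·2311873424861264 + 64179985229099 = 85603496705095867 → 3722974801209242948/85603496705095867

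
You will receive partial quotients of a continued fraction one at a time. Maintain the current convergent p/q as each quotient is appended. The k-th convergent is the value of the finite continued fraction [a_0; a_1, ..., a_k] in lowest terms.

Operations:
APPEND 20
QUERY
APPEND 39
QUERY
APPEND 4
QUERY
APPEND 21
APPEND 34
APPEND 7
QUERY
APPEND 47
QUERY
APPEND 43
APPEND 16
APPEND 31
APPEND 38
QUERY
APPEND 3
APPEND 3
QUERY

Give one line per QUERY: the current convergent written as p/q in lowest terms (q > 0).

20/1
781/39
3144/157
15988403/798403
753729455/37638522
613811608632581/30651530973236
6186533878422413/308933119094765

APPEND 20: p_0 = 20·1 + 0 = 20, q_0 = 20·0 + 1 = 1 → 20/1
APPEND 39: p_1 = 39·20 + 1 = 781, q_1 = 39·1 + 0 = 39 → 781/39
APPEND 4: p_2 = 4·781 + 20 = 3144, q_2 = 4·39 + 1 = 157 → 3144/157
APPEND 21: p_3 = 21·3144 + 781 = 66805, q_3 = 21·157 + 39 = 3336 → 66805/3336
APPEND 34: p_4 = 34·66805 + 3144 = 2274514, q_4 = 34·3336 + 157 = 113581 → 2274514/113581
APPEND 7: p_5 = 7·2274514 + 66805 = 15988403, q_5 = 7·113581 + 3336 = 798403 → 15988403/798403
APPEND 47: p_6 = 47·15988403 + 2274514 = 753729455, q_6 = 47·798403 + 113581 = 37638522 → 753729455/37638522
APPEND 43: p_7 = 43·753729455 + 15988403 = 32426354968, q_7 = 43·37638522 + 798403 = 1619254849 → 32426354968/1619254849
APPEND 16: p_8 = 16·32426354968 + 753729455 = 519575408943, q_8 = 16·1619254849 + 37638522 = 25945716106 → 519575408943/25945716106
APPEND 31: p_9 = 31·519575408943 + 32426354968 = 16139264032201, q_9 = 31·25945716106 + 1619254849 = 805936454135 → 16139264032201/805936454135
APPEND 38: p_10 = 38·16139264032201 + 519575408943 = 613811608632581, q_10 = 38·805936454135 + 25945716106 = 30651530973236 → 613811608632581/30651530973236
APPEND 3: p_11 = 3·613811608632581 + 16139264032201 = 1857574089929944, q_11 = 3·30651530973236 + 805936454135 = 92760529373843 → 1857574089929944/92760529373843
APPEND 3: p_12 = 3·1857574089929944 + 613811608632581 = 6186533878422413, q_12 = 3·92760529373843 + 30651530973236 = 308933119094765 → 6186533878422413/308933119094765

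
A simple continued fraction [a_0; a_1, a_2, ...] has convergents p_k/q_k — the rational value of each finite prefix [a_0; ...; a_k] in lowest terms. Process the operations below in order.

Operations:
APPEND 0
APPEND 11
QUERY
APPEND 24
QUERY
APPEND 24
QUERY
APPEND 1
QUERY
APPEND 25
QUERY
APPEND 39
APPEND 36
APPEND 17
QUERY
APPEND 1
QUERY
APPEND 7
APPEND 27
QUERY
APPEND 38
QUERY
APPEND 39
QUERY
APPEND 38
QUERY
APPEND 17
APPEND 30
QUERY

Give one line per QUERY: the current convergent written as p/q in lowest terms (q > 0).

1/11
24/265
577/6371
601/6636
15602/172271
373630661/4125479272
395573107/4367758923
85246918177/941262135714
3242525533136/35802660948865
126543742710481/1397245039141449
4811904748531414/53131114148323927
2462679638780866984/27191916680967770167

APPEND 0: p_0 = 0·1 + 0 = 0, q_0 = 0·0 + 1 = 1 → 0/1
APPEND 11: p_1 = 11·0 + 1 = 1, q_1 = 11·1 + 0 = 11 → 1/11
APPEND 24: p_2 = 24·1 + 0 = 24, q_2 = 24·11 + 1 = 265 → 24/265
APPEND 24: p_3 = 24·24 + 1 = 577, q_3 = 24·265 + 11 = 6371 → 577/6371
APPEND 1: p_4 = 1·577 + 24 = 601, q_4 = 1·6371 + 265 = 6636 → 601/6636
APPEND 25: p_5 = 25·601 + 577 = 15602, q_5 = 25·6636 + 6371 = 172271 → 15602/172271
APPEND 39: p_6 = 39·15602 + 601 = 609079, q_6 = 39·172271 + 6636 = 6725205 → 609079/6725205
APPEND 36: p_7 = 36·609079 + 15602 = 21942446, q_7 = 36·6725205 + 172271 = 242279651 → 21942446/242279651
APPEND 17: p_8 = 17·21942446 + 609079 = 373630661, q_8 = 17·242279651 + 6725205 = 4125479272 → 373630661/4125479272
APPEND 1: p_9 = 1·373630661 + 21942446 = 395573107, q_9 = 1·4125479272 + 242279651 = 4367758923 → 395573107/4367758923
APPEND 7: p_10 = 7·395573107 + 373630661 = 3142642410, q_10 = 7·4367758923 + 4125479272 = 34699791733 → 3142642410/34699791733
APPEND 27: p_11 = 27·3142642410 + 395573107 = 85246918177, q_11 = 27·34699791733 + 4367758923 = 941262135714 → 85246918177/941262135714
APPEND 38: p_12 = 38·85246918177 + 3142642410 = 3242525533136, q_12 = 38·941262135714 + 34699791733 = 35802660948865 → 3242525533136/35802660948865
APPEND 39: p_13 = 39·3242525533136 + 85246918177 = 126543742710481, q_13 = 39·35802660948865 + 941262135714 = 1397245039141449 → 126543742710481/1397245039141449
APPEND 38: p_14 = 38·126543742710481 + 3242525533136 = 4811904748531414, q_14 = 38·1397245039141449 + 35802660948865 = 53131114148323927 → 4811904748531414/53131114148323927
APPEND 17: p_15 = 17·4811904748531414 + 126543742710481 = 81928924467744519, q_15 = 17·53131114148323927 + 1397245039141449 = 904626185560648208 → 81928924467744519/904626185560648208
APPEND 30: p_16 = 30·81928924467744519 + 4811904748531414 = 2462679638780866984, q_16 = 30·904626185560648208 + 53131114148323927 = 27191916680967770167 → 2462679638780866984/27191916680967770167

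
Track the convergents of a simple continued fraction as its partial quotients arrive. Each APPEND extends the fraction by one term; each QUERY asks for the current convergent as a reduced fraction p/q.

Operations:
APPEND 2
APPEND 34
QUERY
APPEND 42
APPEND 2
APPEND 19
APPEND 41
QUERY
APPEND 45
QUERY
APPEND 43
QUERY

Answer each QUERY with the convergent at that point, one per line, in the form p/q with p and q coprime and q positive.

69/34
4696720/2314349
211466811/104202082
9097769593/4483003875

APPEND 2: p_0 = 2·1 + 0 = 2, q_0 = 2·0 + 1 = 1 → 2/1
APPEND 34: p_1 = 34·2 + 1 = 69, q_1 = 34·1 + 0 = 34 → 69/34
APPEND 42: p_2 = 42·69 + 2 = 2900, q_2 = 42·34 + 1 = 1429 → 2900/1429
APPEND 2: p_3 = 2·2900 + 69 = 5869, q_3 = 2·1429 + 34 = 2892 → 5869/2892
APPEND 19: p_4 = 19·5869 + 2900 = 114411, q_4 = 19·2892 + 1429 = 56377 → 114411/56377
APPEND 41: p_5 = 41·114411 + 5869 = 4696720, q_5 = 41·56377 + 2892 = 2314349 → 4696720/2314349
APPEND 45: p_6 = 45·4696720 + 114411 = 211466811, q_6 = 45·2314349 + 56377 = 104202082 → 211466811/104202082
APPEND 43: p_7 = 43·211466811 + 4696720 = 9097769593, q_7 = 43·104202082 + 2314349 = 4483003875 → 9097769593/4483003875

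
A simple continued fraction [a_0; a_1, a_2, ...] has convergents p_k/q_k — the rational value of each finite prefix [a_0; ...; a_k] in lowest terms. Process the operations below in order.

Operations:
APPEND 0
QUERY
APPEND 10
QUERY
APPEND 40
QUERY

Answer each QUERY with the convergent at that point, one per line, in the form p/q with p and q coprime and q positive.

0/1
1/10
40/401

APPEND 0: p_0 = 0·1 + 0 = 0, q_0 = 0·0 + 1 = 1 → 0/1
APPEND 10: p_1 = 10·0 + 1 = 1, q_1 = 10·1 + 0 = 10 → 1/10
APPEND 40: p_2 = 40·1 + 0 = 40, q_2 = 40·10 + 1 = 401 → 40/401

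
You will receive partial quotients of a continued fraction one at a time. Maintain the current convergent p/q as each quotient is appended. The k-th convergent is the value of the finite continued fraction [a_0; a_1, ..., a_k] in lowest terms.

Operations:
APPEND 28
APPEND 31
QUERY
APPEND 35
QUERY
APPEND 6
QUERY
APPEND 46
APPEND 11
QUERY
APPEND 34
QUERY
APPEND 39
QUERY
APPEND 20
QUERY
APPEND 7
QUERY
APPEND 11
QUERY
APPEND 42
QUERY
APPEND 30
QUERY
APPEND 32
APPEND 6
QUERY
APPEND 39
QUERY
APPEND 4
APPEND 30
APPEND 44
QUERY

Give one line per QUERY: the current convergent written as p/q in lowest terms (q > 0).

869/31
30443/1086
183527/6547
93383062/3331275
3183496793/113565598
124249757989/4432389597
2488178656573/88761357538
17541500354000/625761892363
195444682550573/6972142173531
8226218167478066/293455733180665
246981989706892553/8810644137593481
47716881322435131125/1702215052954625823
1868870021463758153637/66668621133366579154
10020373474585840250794061/357459039483530194444695

APPEND 28: p_0 = 28·1 + 0 = 28, q_0 = 28·0 + 1 = 1 → 28/1
APPEND 31: p_1 = 31·28 + 1 = 869, q_1 = 31·1 + 0 = 31 → 869/31
APPEND 35: p_2 = 35·869 + 28 = 30443, q_2 = 35·31 + 1 = 1086 → 30443/1086
APPEND 6: p_3 = 6·30443 + 869 = 183527, q_3 = 6·1086 + 31 = 6547 → 183527/6547
APPEND 46: p_4 = 46·183527 + 30443 = 8472685, q_4 = 46·6547 + 1086 = 302248 → 8472685/302248
APPEND 11: p_5 = 11·8472685 + 183527 = 93383062, q_5 = 11·302248 + 6547 = 3331275 → 93383062/3331275
APPEND 34: p_6 = 34·93383062 + 8472685 = 3183496793, q_6 = 34·3331275 + 302248 = 113565598 → 3183496793/113565598
APPEND 39: p_7 = 39·3183496793 + 93383062 = 124249757989, q_7 = 39·113565598 + 3331275 = 4432389597 → 124249757989/4432389597
APPEND 20: p_8 = 20·124249757989 + 3183496793 = 2488178656573, q_8 = 20·4432389597 + 113565598 = 88761357538 → 2488178656573/88761357538
APPEND 7: p_9 = 7·2488178656573 + 124249757989 = 17541500354000, q_9 = 7·88761357538 + 4432389597 = 625761892363 → 17541500354000/625761892363
APPEND 11: p_10 = 11·17541500354000 + 2488178656573 = 195444682550573, q_10 = 11·625761892363 + 88761357538 = 6972142173531 → 195444682550573/6972142173531
APPEND 42: p_11 = 42·195444682550573 + 17541500354000 = 8226218167478066, q_11 = 42·6972142173531 + 625761892363 = 293455733180665 → 8226218167478066/293455733180665
APPEND 30: p_12 = 30·8226218167478066 + 195444682550573 = 246981989706892553, q_12 = 30·293455733180665 + 6972142173531 = 8810644137593481 → 246981989706892553/8810644137593481
APPEND 32: p_13 = 32·246981989706892553 + 8226218167478066 = 7911649888788039762, q_13 = 32·8810644137593481 + 293455733180665 = 282234068136172057 → 7911649888788039762/282234068136172057
APPEND 6: p_14 = 6·7911649888788039762 + 246981989706892553 = 47716881322435131125, q_14 = 6·282234068136172057 + 8810644137593481 = 1702215052954625823 → 47716881322435131125/1702215052954625823
APPEND 39: p_15 = 39·47716881322435131125 + 7911649888788039762 = 1868870021463758153637, q_15 = 39·1702215052954625823 + 282234068136172057 = 66668621133366579154 → 1868870021463758153637/66668621133366579154
APPEND 4: p_16 = 4·1868870021463758153637 + 47716881322435131125 = 7523196967177467745673, q_16 = 4·66668621133366579154 + 1702215052954625823 = 268376699586420942439 → 7523196967177467745673/268376699586420942439
APPEND 30: p_17 = 30·7523196967177467745673 + 1868870021463758153637 = 227564779036787790523827, q_17 = 30·268376699586420942439 + 66668621133366579154 = 8117969608725994852324 → 227564779036787790523827/8117969608725994852324
APPEND 44: p_18 = 44·227564779036787790523827 + 7523196967177467745673 = 10020373474585840250794061, q_18 = 44·8117969608725994852324 + 268376699586420942439 = 357459039483530194444695 → 10020373474585840250794061/357459039483530194444695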